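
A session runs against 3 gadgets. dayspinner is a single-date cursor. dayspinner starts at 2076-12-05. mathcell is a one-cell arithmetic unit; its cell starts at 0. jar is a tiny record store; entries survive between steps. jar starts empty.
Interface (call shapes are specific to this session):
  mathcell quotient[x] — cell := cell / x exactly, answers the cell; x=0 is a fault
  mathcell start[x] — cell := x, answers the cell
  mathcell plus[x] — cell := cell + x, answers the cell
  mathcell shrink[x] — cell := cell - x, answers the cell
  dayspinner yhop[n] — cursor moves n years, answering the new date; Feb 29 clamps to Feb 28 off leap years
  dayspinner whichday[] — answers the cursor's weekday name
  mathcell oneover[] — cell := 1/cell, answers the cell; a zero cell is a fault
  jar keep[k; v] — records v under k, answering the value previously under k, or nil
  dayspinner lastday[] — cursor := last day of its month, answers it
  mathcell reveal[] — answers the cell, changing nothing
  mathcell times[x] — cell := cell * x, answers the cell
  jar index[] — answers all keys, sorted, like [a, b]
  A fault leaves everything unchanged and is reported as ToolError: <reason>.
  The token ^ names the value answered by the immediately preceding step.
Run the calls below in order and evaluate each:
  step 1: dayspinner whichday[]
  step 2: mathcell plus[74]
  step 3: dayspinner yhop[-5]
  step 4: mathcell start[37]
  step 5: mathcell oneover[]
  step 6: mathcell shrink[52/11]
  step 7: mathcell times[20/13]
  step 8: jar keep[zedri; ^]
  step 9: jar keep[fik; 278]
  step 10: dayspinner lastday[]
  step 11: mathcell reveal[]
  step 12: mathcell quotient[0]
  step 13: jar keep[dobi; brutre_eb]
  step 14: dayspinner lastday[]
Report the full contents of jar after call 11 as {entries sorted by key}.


Answer: {fik=278, zedri=-38260/5291}

Derivation:
I call dayspinner whichday(), which returns Saturday.
I run mathcell plus passing x=74, which returns 74.
I invoke dayspinner yhop passing n=-5, and see 2071-12-05.
Calling mathcell start passing x=37: 37.
I use mathcell oneover(), — result: 1/37.
I call mathcell shrink passing x=52/11: -1913/407.
I invoke mathcell times passing x=20/13, and get -38260/5291.
I invoke jar keep passing k=zedri, v=^, — result: nil.
I invoke jar keep passing k=fik, v=278, → nil.
Then dayspinner lastday(), yielding 2071-12-31.
I run mathcell reveal(), — result: -38260/5291.
Calling mathcell quotient passing x=0, and get ToolError: division by zero.
I use jar keep passing k=dobi, v=brutre_eb, → nil.
Now I run dayspinner lastday, yielding 2071-12-31.


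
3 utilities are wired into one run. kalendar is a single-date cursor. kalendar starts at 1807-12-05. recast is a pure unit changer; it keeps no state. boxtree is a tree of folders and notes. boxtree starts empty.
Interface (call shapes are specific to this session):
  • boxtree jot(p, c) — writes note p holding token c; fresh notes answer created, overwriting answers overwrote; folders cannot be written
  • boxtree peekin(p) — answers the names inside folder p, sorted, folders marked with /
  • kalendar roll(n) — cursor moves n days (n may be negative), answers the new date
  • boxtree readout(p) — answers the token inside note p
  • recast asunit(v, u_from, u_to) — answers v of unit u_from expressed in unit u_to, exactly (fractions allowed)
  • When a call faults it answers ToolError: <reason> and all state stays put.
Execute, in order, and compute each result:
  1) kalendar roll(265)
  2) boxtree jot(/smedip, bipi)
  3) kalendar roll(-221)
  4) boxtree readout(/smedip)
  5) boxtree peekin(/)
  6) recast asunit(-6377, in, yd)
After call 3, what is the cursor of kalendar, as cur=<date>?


-> kalendar roll(n→265)
<- 1808-08-26
-> boxtree jot(p→/smedip, c→bipi)
<- created
-> kalendar roll(n→-221)
<- 1808-01-18
-> boxtree readout(p→/smedip)
<- bipi
-> boxtree peekin(p→/)
<- [smedip]
-> recast asunit(v→-6377, u_from→in, u_to→yd)
<- -6377/36

Answer: cur=1808-01-18


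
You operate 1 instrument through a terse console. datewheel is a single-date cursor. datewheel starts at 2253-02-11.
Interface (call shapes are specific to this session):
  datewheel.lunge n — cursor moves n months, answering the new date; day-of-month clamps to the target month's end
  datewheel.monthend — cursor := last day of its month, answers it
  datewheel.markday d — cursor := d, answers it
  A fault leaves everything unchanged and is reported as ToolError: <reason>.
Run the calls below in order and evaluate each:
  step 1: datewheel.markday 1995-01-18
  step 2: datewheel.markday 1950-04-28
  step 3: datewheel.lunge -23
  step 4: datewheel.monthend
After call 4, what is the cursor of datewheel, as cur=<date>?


Answer: cur=1948-05-31

Derivation:
→ datewheel.markday(d: 1995-01-18)
← 1995-01-18
→ datewheel.markday(d: 1950-04-28)
← 1950-04-28
→ datewheel.lunge(n: -23)
← 1948-05-28
→ datewheel.monthend()
← 1948-05-31


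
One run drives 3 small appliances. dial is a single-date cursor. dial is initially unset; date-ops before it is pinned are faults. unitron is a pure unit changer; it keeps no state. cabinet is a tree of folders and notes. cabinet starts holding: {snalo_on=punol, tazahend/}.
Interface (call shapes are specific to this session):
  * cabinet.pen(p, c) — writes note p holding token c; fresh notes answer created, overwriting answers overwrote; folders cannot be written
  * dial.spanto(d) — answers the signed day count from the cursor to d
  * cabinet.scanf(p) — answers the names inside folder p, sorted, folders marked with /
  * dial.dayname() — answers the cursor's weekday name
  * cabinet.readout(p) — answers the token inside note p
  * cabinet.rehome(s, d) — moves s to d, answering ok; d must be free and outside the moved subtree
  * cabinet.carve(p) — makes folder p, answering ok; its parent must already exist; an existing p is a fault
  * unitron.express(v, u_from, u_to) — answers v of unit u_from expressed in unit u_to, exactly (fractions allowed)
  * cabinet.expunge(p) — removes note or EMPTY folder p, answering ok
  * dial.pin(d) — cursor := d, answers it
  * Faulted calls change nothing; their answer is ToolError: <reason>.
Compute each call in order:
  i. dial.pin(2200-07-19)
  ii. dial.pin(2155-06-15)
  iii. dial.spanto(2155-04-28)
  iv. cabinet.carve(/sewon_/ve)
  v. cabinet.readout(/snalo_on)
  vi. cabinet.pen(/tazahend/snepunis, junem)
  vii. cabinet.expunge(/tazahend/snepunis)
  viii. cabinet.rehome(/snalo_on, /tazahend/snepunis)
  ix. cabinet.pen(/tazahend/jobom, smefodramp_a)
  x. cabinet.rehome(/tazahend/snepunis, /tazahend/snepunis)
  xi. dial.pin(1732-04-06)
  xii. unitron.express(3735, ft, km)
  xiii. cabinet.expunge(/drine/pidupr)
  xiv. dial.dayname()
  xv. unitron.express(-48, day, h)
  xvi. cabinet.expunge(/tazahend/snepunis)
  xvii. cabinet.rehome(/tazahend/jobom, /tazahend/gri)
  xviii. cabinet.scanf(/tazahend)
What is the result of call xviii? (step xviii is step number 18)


I invoke pin(2200-07-19), which returns 2200-07-19.
Invoking pin(2155-06-15), — result: 2155-06-15.
I run spanto(2155-04-28), — result: -48.
Now I run carve(/sewon_/ve), yielding ToolError: no parent.
I call readout(/snalo_on): punol.
Next I call pen(/tazahend/snepunis, junem), and see created.
Using expunge(/tazahend/snepunis), and see ok.
I invoke rehome(/snalo_on, /tazahend/snepunis), yielding ok.
Then pen(/tazahend/jobom, smefodramp_a), yielding created.
I use rehome(/tazahend/snepunis, /tazahend/snepunis), → ToolError: exists.
Calling pin(1732-04-06), — result: 1732-04-06.
Calling express(3735, ft, km), and observe 284607/250000.
Calling expunge(/drine/pidupr), → ToolError: not found.
I run dayname(), which returns Sunday.
I invoke express(-48, day, h), → -1152.
I use expunge(/tazahend/snepunis), and see ok.
Next I call rehome(/tazahend/jobom, /tazahend/gri), and get ok.
Then scanf(/tazahend), → [gri].

Answer: [gri]


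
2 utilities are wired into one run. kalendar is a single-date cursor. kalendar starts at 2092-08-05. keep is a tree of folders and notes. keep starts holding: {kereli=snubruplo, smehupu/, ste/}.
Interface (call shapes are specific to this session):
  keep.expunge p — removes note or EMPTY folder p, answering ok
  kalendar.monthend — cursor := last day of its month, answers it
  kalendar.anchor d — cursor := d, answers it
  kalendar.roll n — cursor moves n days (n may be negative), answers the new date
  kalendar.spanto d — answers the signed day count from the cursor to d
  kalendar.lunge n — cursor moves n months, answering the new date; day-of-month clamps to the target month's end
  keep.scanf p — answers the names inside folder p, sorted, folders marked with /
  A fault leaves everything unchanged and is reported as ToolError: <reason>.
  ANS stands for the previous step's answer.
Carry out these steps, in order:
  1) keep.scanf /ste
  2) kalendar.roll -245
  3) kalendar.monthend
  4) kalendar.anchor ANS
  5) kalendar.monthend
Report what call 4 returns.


Answer: 2091-12-31

Derivation:
-> scanf(p: /ste)
<- []
-> roll(n: -245)
<- 2091-12-04
-> monthend()
<- 2091-12-31
-> anchor(d: ANS)
<- 2091-12-31
-> monthend()
<- 2091-12-31


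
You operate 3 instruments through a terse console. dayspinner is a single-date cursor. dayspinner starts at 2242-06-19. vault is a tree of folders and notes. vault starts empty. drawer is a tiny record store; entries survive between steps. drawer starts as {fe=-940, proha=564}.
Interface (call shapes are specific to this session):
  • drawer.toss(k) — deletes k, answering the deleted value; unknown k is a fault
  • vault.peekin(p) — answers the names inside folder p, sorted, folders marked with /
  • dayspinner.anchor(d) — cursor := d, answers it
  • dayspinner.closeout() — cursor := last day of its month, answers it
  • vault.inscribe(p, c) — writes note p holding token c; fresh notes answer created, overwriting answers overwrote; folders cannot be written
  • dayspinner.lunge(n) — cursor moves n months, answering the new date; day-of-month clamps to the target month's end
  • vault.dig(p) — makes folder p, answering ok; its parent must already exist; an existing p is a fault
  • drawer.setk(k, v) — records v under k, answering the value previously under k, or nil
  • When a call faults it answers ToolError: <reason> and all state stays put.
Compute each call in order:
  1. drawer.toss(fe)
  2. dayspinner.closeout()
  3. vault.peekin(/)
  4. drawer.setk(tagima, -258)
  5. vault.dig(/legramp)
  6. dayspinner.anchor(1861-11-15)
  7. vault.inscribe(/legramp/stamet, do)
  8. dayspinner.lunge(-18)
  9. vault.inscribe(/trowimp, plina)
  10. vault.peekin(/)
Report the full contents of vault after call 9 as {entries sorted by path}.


>>> drawer.toss k=fe
  -940
>>> dayspinner.closeout
  2242-06-30
>>> vault.peekin p=/
  []
>>> drawer.setk k=tagima v=-258
  nil
>>> vault.dig p=/legramp
  ok
>>> dayspinner.anchor d=1861-11-15
  1861-11-15
>>> vault.inscribe p=/legramp/stamet c=do
  created
>>> dayspinner.lunge n=-18
  1860-05-15
>>> vault.inscribe p=/trowimp c=plina
  created
>>> vault.peekin p=/
  [legramp/, trowimp]

Answer: {legramp/, legramp/stamet=do, trowimp=plina}


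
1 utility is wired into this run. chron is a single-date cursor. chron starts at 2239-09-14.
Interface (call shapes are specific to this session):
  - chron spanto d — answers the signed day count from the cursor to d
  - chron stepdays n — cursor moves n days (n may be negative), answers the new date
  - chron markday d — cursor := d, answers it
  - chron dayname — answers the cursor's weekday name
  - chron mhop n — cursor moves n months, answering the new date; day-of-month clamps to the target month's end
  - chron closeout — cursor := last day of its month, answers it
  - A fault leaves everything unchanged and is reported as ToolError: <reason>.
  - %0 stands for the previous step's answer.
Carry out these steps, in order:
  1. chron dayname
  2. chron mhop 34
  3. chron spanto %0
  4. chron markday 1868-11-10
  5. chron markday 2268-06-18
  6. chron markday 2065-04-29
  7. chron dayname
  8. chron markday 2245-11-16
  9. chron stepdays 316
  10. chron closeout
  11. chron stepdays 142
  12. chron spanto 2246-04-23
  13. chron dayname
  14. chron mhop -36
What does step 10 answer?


! chron dayname() == Saturday
! chron mhop(n: 34) == 2242-07-14
! chron spanto(d: %0) == 0
! chron markday(d: 1868-11-10) == 1868-11-10
! chron markday(d: 2268-06-18) == 2268-06-18
! chron markday(d: 2065-04-29) == 2065-04-29
! chron dayname() == Wednesday
! chron markday(d: 2245-11-16) == 2245-11-16
! chron stepdays(n: 316) == 2246-09-28
! chron closeout() == 2246-09-30
! chron stepdays(n: 142) == 2247-02-19
! chron spanto(d: 2246-04-23) == -302
! chron dayname() == Friday
! chron mhop(n: -36) == 2244-02-19

Answer: 2246-09-30


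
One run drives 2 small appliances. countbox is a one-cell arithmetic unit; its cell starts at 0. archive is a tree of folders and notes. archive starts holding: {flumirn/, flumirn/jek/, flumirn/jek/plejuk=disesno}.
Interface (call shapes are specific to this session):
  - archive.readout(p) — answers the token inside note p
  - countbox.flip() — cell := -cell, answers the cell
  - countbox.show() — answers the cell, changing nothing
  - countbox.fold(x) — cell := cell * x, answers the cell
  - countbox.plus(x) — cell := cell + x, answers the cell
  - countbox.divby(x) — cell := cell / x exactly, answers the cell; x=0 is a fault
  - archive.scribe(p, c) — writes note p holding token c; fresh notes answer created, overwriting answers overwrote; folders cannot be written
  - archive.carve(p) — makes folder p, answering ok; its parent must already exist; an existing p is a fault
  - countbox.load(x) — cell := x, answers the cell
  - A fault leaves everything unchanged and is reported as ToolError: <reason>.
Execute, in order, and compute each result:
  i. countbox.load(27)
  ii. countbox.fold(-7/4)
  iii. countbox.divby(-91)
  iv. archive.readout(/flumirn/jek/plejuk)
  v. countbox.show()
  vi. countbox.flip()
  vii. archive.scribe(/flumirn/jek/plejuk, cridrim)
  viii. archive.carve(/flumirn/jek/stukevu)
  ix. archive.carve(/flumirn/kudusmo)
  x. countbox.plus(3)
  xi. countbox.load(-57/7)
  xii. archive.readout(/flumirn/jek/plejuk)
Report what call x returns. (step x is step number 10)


Answer: 129/52

Derivation:
>> countbox.load(x: 27)
<< 27
>> countbox.fold(x: -7/4)
<< -189/4
>> countbox.divby(x: -91)
<< 27/52
>> archive.readout(p: /flumirn/jek/plejuk)
<< disesno
>> countbox.show()
<< 27/52
>> countbox.flip()
<< -27/52
>> archive.scribe(p: /flumirn/jek/plejuk, c: cridrim)
<< overwrote
>> archive.carve(p: /flumirn/jek/stukevu)
<< ok
>> archive.carve(p: /flumirn/kudusmo)
<< ok
>> countbox.plus(x: 3)
<< 129/52
>> countbox.load(x: -57/7)
<< -57/7
>> archive.readout(p: /flumirn/jek/plejuk)
<< cridrim


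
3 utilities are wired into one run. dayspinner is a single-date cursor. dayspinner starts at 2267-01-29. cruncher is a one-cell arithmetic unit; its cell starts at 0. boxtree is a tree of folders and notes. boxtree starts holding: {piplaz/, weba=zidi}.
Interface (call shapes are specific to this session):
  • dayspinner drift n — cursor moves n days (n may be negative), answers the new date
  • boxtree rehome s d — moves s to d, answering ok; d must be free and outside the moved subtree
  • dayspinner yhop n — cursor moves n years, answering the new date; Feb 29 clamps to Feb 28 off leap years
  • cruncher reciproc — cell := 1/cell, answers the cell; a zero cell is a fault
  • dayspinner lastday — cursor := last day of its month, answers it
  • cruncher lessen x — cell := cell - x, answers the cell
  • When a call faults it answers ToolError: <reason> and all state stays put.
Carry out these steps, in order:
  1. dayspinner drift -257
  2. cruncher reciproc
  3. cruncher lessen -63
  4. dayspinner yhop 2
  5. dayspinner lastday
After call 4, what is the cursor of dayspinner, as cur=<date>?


Answer: cur=2268-05-17

Derivation:
Act: dayspinner drift[-257]
Obs: 2266-05-17
Act: cruncher reciproc[]
Obs: ToolError: reciprocal of zero
Act: cruncher lessen[-63]
Obs: 63
Act: dayspinner yhop[2]
Obs: 2268-05-17
Act: dayspinner lastday[]
Obs: 2268-05-31


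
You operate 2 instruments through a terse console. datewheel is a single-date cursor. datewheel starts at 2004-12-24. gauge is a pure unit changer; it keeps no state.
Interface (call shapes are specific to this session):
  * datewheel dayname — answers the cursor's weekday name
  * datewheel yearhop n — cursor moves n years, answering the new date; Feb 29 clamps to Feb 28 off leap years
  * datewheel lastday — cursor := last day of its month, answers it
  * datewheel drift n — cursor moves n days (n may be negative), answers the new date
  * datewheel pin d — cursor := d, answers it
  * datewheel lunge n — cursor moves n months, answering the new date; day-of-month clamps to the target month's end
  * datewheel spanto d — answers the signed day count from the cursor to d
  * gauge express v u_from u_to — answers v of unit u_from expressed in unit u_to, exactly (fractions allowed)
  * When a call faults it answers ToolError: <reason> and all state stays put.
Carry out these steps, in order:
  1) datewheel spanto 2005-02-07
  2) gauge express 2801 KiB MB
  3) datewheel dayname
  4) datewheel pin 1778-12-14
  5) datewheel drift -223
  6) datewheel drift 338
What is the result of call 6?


Answer: 1779-04-08

Derivation:
% datewheel spanto d='2005-02-07'
  45
% gauge express v='2801' u_from='KiB' u_to='MB'
  44816/15625
% datewheel dayname
  Friday
% datewheel pin d='1778-12-14'
  1778-12-14
% datewheel drift n='-223'
  1778-05-05
% datewheel drift n='338'
  1779-04-08


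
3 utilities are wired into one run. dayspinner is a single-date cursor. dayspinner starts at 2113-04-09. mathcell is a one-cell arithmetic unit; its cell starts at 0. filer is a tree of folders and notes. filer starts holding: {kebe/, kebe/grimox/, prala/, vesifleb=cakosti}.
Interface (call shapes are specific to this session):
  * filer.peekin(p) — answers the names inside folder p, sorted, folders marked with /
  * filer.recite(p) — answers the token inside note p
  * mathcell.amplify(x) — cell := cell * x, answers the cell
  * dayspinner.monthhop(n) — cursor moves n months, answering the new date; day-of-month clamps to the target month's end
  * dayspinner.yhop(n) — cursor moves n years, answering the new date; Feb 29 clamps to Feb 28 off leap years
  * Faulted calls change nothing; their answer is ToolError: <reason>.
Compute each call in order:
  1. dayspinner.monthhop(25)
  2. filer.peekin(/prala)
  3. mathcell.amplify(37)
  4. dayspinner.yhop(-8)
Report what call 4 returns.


Answer: 2107-05-09

Derivation:
-> dayspinner.monthhop(n→25)
<- 2115-05-09
-> filer.peekin(p→/prala)
<- []
-> mathcell.amplify(x→37)
<- 0
-> dayspinner.yhop(n→-8)
<- 2107-05-09


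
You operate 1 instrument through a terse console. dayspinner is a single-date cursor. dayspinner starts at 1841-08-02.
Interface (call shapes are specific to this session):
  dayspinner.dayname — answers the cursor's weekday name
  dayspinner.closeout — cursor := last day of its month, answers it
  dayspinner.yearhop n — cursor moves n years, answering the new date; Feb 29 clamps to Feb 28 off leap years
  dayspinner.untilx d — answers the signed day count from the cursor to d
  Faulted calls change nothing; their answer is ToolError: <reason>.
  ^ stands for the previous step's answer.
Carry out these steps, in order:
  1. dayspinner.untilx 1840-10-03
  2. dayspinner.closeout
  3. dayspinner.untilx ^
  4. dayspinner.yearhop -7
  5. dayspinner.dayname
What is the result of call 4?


Answer: 1834-08-31

Derivation:
// dayspinner.untilx(d=1840-10-03) => -303
// dayspinner.closeout() => 1841-08-31
// dayspinner.untilx(d=^) => 0
// dayspinner.yearhop(n=-7) => 1834-08-31
// dayspinner.dayname() => Sunday


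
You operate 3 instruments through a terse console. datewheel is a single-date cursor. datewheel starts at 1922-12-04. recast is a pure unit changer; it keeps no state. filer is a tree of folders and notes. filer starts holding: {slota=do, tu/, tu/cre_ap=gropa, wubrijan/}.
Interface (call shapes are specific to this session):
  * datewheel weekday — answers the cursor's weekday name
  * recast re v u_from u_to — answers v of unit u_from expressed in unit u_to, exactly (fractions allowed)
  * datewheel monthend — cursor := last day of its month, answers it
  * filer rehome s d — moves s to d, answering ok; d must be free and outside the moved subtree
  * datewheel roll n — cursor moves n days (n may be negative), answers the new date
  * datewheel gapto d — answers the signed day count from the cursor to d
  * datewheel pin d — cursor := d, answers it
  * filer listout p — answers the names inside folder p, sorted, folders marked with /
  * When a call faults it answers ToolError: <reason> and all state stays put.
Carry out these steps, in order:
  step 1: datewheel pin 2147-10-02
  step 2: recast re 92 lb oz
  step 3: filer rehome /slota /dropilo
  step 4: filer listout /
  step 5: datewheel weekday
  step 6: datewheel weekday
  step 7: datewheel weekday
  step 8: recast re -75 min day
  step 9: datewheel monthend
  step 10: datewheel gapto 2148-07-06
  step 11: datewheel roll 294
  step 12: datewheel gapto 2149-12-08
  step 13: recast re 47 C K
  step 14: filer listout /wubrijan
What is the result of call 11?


Answer: 2148-08-20

Derivation:
Next I call datewheel pin on d='2147-10-02': 2147-10-02.
Then recast re on v='92', u_from='lb', u_to='oz', giving 1472.
Next I call filer rehome on s='/slota', d='/dropilo', and get ok.
Then filer listout on p='/', and observe [dropilo, tu/, wubrijan/].
Using datewheel weekday, giving Monday.
I try datewheel weekday(), and get Monday.
I invoke datewheel weekday, → Monday.
Using recast re on v='-75', u_from='min', u_to='day', — result: -5/96.
Calling datewheel monthend(), and see 2147-10-31.
I try datewheel gapto on d='2148-07-06', yielding 249.
Next I call datewheel roll on n='294', giving 2148-08-20.
Then datewheel gapto on d='2149-12-08', and see 475.
Next I call recast re on v='47', u_from='C', u_to='K', → 6403/20.
Calling filer listout on p='/wubrijan', which returns [].


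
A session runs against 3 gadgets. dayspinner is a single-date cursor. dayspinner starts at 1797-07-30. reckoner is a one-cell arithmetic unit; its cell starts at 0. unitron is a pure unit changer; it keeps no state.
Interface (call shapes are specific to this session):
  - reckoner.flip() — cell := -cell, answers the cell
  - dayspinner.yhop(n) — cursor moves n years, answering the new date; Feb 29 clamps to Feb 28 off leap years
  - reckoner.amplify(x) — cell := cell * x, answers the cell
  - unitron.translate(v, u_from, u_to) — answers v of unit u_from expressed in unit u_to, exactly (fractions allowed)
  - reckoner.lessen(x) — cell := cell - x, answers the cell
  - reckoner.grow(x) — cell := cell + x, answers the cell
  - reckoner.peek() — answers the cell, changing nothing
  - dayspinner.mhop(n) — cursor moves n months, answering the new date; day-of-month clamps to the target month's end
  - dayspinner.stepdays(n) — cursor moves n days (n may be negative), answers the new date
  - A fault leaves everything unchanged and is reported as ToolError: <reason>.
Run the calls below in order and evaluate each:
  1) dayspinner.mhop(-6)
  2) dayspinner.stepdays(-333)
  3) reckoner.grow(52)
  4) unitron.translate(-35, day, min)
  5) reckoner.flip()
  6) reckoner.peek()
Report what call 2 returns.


Answer: 1796-03-03

Derivation:
Step: mhop[n='-6']
Result: 1797-01-30
Step: stepdays[n='-333']
Result: 1796-03-03
Step: grow[x='52']
Result: 52
Step: translate[v='-35'; u_from='day'; u_to='min']
Result: -50400
Step: flip[]
Result: -52
Step: peek[]
Result: -52


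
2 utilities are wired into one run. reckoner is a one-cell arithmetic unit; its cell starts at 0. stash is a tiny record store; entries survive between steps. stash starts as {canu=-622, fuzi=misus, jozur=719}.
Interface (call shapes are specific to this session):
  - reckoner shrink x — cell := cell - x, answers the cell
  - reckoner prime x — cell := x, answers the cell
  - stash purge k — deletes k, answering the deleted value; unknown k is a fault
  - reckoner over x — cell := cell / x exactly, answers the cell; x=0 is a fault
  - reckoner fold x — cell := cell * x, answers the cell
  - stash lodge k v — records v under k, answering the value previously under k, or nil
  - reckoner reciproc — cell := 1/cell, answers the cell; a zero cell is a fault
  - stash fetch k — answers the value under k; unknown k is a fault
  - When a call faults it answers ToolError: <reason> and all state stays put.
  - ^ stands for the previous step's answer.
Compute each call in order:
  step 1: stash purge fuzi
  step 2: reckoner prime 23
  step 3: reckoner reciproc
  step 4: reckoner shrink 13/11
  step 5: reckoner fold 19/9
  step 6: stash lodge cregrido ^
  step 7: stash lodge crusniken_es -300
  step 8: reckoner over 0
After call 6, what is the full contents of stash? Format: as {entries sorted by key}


Answer: {canu=-622, cregrido=-608/253, jozur=719}

Derivation:
// 1. stash purge(k=fuzi) => misus
// 2. reckoner prime(x=23) => 23
// 3. reckoner reciproc() => 1/23
// 4. reckoner shrink(x=13/11) => -288/253
// 5. reckoner fold(x=19/9) => -608/253
// 6. stash lodge(k=cregrido, v=^) => nil
// 7. stash lodge(k=crusniken_es, v=-300) => nil
// 8. reckoner over(x=0) => ToolError: division by zero


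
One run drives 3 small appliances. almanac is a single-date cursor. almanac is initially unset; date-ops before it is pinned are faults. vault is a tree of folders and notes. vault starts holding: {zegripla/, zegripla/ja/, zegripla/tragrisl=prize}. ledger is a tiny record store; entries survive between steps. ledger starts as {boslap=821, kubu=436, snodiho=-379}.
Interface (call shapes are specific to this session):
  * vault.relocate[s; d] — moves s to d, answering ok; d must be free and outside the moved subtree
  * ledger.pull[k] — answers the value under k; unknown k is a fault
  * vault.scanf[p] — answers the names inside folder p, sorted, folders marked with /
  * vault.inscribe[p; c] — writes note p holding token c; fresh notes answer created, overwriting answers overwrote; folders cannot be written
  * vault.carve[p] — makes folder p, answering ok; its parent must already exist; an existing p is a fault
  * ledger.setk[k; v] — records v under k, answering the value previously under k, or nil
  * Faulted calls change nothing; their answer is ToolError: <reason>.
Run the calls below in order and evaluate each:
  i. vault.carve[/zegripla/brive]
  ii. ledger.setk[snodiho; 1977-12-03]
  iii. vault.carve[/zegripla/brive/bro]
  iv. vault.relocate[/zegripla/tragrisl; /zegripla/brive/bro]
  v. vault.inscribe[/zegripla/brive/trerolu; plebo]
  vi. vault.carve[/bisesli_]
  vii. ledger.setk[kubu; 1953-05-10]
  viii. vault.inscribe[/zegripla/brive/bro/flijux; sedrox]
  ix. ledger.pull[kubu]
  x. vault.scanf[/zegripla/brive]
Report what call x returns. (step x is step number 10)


I run carve on p→/zegripla/brive, and get ok.
I run setk on k→snodiho, v→1977-12-03, and get -379.
I call carve on p→/zegripla/brive/bro, yielding ok.
Now I run relocate on s→/zegripla/tragrisl, d→/zegripla/brive/bro, and get ToolError: exists.
Calling inscribe on p→/zegripla/brive/trerolu, c→plebo, giving created.
Invoking carve on p→/bisesli_, which returns ok.
I try setk on k→kubu, v→1953-05-10, — result: 436.
Now I run inscribe on p→/zegripla/brive/bro/flijux, c→sedrox, giving created.
Next I call pull on k→kubu, — result: 1953-05-10.
I call scanf on p→/zegripla/brive, → [bro/, trerolu].

Answer: [bro/, trerolu]


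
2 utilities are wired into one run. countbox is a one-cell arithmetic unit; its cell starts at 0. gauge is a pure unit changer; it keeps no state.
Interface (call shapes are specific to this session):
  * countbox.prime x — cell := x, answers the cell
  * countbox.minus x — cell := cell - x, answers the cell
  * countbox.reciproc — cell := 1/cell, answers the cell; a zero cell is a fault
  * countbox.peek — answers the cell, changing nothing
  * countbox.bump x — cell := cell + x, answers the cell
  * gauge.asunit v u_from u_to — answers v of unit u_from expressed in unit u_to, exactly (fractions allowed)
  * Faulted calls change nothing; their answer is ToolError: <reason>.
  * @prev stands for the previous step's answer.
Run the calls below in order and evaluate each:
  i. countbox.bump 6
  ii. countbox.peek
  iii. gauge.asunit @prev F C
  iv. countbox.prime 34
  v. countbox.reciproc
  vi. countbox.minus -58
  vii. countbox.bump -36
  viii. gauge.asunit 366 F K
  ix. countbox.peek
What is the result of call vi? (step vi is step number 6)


# countbox.bump(x='6') ~> 6
# countbox.peek() ~> 6
# gauge.asunit(v='@prev', u_from='F', u_to='C') ~> -130/9
# countbox.prime(x='34') ~> 34
# countbox.reciproc() ~> 1/34
# countbox.minus(x='-58') ~> 1973/34
# countbox.bump(x='-36') ~> 749/34
# gauge.asunit(v='366', u_from='F', u_to='K') ~> 82567/180
# countbox.peek() ~> 749/34

Answer: 1973/34


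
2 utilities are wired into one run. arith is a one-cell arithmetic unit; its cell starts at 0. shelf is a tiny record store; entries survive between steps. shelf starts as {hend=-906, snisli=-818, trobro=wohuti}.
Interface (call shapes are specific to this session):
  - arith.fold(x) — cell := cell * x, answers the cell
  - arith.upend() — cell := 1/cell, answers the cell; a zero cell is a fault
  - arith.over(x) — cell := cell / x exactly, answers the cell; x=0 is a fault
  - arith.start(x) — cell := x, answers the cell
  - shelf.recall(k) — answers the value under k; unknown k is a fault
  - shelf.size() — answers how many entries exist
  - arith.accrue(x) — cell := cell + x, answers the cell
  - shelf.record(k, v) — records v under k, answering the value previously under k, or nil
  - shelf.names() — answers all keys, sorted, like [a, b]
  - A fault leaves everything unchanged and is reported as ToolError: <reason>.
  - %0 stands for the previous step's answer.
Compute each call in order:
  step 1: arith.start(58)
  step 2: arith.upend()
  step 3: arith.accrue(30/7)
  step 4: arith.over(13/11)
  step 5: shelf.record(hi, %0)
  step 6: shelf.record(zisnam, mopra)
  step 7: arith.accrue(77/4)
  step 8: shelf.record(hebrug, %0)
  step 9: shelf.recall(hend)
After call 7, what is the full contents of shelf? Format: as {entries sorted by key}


Answer: {hend=-906, hi=19217/5278, snisli=-818, trobro=wohuti, zisnam=mopra}

Derivation:
·→ arith.start(x: 58)
·← 58
·→ arith.upend()
·← 1/58
·→ arith.accrue(x: 30/7)
·← 1747/406
·→ arith.over(x: 13/11)
·← 19217/5278
·→ shelf.record(k: hi, v: %0)
·← nil
·→ shelf.record(k: zisnam, v: mopra)
·← nil
·→ arith.accrue(x: 77/4)
·← 241637/10556
·→ shelf.record(k: hebrug, v: %0)
·← nil
·→ shelf.recall(k: hend)
·← -906


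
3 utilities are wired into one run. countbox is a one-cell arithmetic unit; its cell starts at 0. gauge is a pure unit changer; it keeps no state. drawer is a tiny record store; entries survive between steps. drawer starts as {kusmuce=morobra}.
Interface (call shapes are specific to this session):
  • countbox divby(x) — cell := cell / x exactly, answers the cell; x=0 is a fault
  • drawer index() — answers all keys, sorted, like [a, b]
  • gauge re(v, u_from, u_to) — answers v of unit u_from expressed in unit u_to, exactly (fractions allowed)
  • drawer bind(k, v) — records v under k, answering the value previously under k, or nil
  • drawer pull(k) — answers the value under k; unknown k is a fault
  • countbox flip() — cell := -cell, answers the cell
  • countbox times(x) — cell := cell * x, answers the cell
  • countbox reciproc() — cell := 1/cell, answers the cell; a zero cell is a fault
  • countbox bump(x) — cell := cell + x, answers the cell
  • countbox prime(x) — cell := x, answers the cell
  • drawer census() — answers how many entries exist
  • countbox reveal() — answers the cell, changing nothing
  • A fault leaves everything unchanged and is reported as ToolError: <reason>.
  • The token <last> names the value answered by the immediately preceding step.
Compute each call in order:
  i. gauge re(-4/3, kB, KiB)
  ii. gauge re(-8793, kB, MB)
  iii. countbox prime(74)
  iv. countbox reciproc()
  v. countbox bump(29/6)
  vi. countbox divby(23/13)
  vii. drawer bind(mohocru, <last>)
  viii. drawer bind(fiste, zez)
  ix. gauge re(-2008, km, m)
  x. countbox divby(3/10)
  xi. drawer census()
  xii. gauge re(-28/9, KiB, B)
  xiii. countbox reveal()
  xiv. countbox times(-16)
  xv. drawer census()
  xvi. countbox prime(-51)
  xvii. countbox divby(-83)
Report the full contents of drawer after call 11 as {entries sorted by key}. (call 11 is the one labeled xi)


Now I run gauge re passing -4/3, kB, KiB, and see -125/96.
Calling gauge re passing -8793, kB, MB, yielding -8793/1000.
Now I run countbox prime passing 74: 74.
Using countbox reciproc, yielding 1/74.
I call countbox bump passing 29/6, → 538/111.
Invoking countbox divby passing 23/13, — result: 6994/2553.
I call drawer bind passing mohocru, <last>: nil.
Calling drawer bind passing fiste, zez: nil.
I run gauge re passing -2008, km, m, — result: -2008000.
I use countbox divby passing 3/10, and get 69940/7659.
I call drawer census, and observe 3.
Calling gauge re passing -28/9, KiB, B, yielding -28672/9.
Calling countbox reveal, which returns 69940/7659.
I invoke countbox times passing -16: -1119040/7659.
I use drawer census, and see 3.
I run countbox prime passing -51, and observe -51.
I run countbox divby passing -83, and see 51/83.

Answer: {fiste=zez, kusmuce=morobra, mohocru=6994/2553}


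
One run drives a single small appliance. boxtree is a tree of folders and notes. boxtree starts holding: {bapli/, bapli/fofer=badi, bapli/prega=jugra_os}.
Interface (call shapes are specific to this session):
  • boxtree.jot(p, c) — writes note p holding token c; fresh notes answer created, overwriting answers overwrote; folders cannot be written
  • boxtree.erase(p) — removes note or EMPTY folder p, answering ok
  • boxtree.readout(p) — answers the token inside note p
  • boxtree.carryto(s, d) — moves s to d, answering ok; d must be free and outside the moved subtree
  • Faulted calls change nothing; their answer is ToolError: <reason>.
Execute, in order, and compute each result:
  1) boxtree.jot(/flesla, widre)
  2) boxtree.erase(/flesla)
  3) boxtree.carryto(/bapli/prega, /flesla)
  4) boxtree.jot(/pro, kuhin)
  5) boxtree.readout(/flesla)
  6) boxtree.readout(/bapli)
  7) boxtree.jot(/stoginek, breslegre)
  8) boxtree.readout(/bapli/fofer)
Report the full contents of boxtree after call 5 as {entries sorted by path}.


Answer: {bapli/, bapli/fofer=badi, flesla=jugra_os, pro=kuhin}

Derivation:
$ jot p=/flesla c=widre
[out] created
$ erase p=/flesla
[out] ok
$ carryto s=/bapli/prega d=/flesla
[out] ok
$ jot p=/pro c=kuhin
[out] created
$ readout p=/flesla
[out] jugra_os
$ readout p=/bapli
[out] ToolError: is a directory
$ jot p=/stoginek c=breslegre
[out] created
$ readout p=/bapli/fofer
[out] badi


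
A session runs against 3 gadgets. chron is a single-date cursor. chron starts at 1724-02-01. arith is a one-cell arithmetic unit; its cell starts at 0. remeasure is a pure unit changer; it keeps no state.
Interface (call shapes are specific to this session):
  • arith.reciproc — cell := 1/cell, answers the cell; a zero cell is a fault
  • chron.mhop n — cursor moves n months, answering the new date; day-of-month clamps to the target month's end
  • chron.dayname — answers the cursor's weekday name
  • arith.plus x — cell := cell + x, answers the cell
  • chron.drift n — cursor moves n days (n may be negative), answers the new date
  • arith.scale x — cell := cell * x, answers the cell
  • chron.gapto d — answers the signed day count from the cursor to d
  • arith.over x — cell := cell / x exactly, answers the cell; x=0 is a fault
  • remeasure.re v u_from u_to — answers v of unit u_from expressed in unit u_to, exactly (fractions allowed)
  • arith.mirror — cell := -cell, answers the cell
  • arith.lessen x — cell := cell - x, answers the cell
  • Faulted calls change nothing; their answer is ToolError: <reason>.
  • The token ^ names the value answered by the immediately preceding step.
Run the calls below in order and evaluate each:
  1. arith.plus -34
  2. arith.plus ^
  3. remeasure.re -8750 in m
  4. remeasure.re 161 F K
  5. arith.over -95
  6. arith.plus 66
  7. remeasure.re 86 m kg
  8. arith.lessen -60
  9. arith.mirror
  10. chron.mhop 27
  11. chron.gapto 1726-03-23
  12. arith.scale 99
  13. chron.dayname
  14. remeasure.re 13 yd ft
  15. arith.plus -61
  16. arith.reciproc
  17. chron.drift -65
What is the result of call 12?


Answer: -1191762/95

Derivation:
% arith.plus(x='-34') => -34
% arith.plus(x='^') => -68
% remeasure.re(v='-8750', u_from='in', u_to='m') => -889/4
% remeasure.re(v='161', u_from='F', u_to='K') => 20689/60
% arith.over(x='-95') => 68/95
% arith.plus(x='66') => 6338/95
% remeasure.re(v='86', u_from='m', u_to='kg') => ToolError: incompatible units
% arith.lessen(x='-60') => 12038/95
% arith.mirror() => -12038/95
% chron.mhop(n='27') => 1726-05-01
% chron.gapto(d='1726-03-23') => -39
% arith.scale(x='99') => -1191762/95
% chron.dayname() => Wednesday
% remeasure.re(v='13', u_from='yd', u_to='ft') => 39
% arith.plus(x='-61') => -1197557/95
% arith.reciproc() => -95/1197557
% chron.drift(n='-65') => 1726-02-25


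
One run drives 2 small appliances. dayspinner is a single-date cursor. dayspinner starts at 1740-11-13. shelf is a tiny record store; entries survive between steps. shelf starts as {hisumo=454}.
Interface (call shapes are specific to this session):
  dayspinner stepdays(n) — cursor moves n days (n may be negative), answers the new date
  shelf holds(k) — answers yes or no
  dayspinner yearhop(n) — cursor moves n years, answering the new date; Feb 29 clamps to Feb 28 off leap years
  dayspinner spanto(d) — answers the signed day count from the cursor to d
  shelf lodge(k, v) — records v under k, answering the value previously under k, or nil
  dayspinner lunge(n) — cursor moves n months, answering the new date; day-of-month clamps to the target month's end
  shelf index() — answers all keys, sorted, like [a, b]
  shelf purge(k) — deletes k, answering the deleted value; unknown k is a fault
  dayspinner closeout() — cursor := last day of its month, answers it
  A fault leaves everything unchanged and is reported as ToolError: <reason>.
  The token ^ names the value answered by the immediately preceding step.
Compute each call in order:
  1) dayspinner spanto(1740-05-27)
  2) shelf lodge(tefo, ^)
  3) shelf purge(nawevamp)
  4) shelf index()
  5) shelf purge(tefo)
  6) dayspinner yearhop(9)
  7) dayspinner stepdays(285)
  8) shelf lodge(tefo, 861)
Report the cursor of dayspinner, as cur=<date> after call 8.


Answer: cur=1750-08-25

Derivation:
% dayspinner spanto d→1740-05-27
:: -170
% shelf lodge k→tefo v→^
:: nil
% shelf purge k→nawevamp
:: ToolError: no such key nawevamp
% shelf index
:: [hisumo, tefo]
% shelf purge k→tefo
:: -170
% dayspinner yearhop n→9
:: 1749-11-13
% dayspinner stepdays n→285
:: 1750-08-25
% shelf lodge k→tefo v→861
:: nil


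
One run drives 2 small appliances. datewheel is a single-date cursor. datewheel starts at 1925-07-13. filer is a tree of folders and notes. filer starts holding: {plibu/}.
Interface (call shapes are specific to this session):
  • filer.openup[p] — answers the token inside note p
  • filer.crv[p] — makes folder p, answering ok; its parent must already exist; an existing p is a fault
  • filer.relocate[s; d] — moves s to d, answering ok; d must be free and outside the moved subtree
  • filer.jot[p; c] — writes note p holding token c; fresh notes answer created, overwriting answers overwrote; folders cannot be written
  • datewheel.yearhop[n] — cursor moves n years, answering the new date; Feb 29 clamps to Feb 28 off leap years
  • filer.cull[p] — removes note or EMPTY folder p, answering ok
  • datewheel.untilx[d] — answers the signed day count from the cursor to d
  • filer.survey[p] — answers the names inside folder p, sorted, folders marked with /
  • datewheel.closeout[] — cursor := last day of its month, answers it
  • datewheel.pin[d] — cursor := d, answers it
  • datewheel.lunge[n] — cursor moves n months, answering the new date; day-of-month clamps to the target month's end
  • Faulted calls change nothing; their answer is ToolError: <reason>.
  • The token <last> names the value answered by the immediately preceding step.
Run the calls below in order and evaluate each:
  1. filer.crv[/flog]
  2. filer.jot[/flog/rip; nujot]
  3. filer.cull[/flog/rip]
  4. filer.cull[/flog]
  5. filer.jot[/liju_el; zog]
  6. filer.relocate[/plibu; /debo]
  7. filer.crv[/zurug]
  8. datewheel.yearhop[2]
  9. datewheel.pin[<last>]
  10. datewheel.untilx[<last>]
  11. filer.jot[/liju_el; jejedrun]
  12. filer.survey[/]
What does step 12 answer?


Answer: [debo/, liju_el, zurug/]

Derivation:
→ filer.crv(/flog)
← ok
→ filer.jot(/flog/rip, nujot)
← created
→ filer.cull(/flog/rip)
← ok
→ filer.cull(/flog)
← ok
→ filer.jot(/liju_el, zog)
← created
→ filer.relocate(/plibu, /debo)
← ok
→ filer.crv(/zurug)
← ok
→ datewheel.yearhop(2)
← 1927-07-13
→ datewheel.pin(<last>)
← 1927-07-13
→ datewheel.untilx(<last>)
← 0
→ filer.jot(/liju_el, jejedrun)
← overwrote
→ filer.survey(/)
← [debo/, liju_el, zurug/]
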